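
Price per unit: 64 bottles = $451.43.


Unit rate = total / quantity
= 451.43 / 64
= $7.05 per unit

$7.05 per unit


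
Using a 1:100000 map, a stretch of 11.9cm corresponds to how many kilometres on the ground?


Real distance = map distance × scale
= 11.9cm × 100000
= 1190000 cm = 11900.0 m
= 11.900 km

11.900 km


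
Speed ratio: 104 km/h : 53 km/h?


Ratio = 104:53
GCD = 1
Simplified = 104:53
Time ratio (same distance) = 53:104
Speed ratio = 104:53

104:53


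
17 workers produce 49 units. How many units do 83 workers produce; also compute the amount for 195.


Direct proportion: y/x = constant
k = 49/17 ≈ 2.8824
y at x=83: k × 83 = 49 × 83 / 17 = 4067/17 ≈ 239.24
y at x=195: k × 195 = 49 × 195 / 17 = 9555/17 ≈ 562.06
= 239.24 and 562.06

239.24 and 562.06


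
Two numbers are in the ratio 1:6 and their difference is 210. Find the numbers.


Let A = 1k, B = 6k.
6k - 1k = 210
5k = 210 → k = 210/5 = 42
A = 1×42 = 42, B = 6×42 = 252
= A = 42, B = 252

A = 42, B = 252


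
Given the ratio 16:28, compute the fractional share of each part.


Total parts = 16 + 28 = 44
First part: 16/44 = 4/11
Second part: 28/44 = 7/11
= 4/11 and 7/11

4/11 and 7/11


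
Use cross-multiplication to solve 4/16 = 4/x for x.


Cross multiply: 4 × x = 16 × 4
4x = 64
x = 64 / 4
= 16.00

16.00


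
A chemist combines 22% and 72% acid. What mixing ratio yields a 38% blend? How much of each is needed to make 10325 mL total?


Let x parts of 22% mix with y parts of 72%.
22x + 72y = 38(x + y)
22x + 72y = 38x + 38y
x(22 - 38) = y(38 - 72)
x/y = (72 - 38)/(38 - 22) = 34/16
Simplify: 17:8
Total parts = 25; one part = 10325/25 = 413.00 mL
22% solution: 17×413.00 = 7021.00 mL
72% solution: 8×413.00 = 3304.00 mL
= ratio 17:8; 7021.00 mL and 3304.00 mL

ratio 17:8; 7021.00 mL and 3304.00 mL


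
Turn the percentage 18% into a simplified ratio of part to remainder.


18% means 18 parts out of 100; remainder = 82
Part : remainder = 18:82
GCD = 2
= 9:41

9:41


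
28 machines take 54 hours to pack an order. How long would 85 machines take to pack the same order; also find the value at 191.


Inverse proportion: x × y = constant
k = 28 × 54 = 1512
At x=85: k/85 = 17.79
At x=191: k/191 = 7.92
= 17.79 and 7.92

17.79 and 7.92


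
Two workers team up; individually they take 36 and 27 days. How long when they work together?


Rate of A = 1/36 per day
Rate of B = 1/27 per day
Combined rate = 1/36 + 1/27 = 63/972 ≈ 0.0648 per day
Days = 1 / combined rate = 972/63
≈ 15.43 days

15.43 days


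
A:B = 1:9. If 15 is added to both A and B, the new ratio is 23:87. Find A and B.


Let A = 1k, B = 9k.
(1k + 15) / (9k + 15) = 23/87
Cross-multiply: 87(1k + 15) = 23(9k + 15)
87k + 1305 = 207k + 345
87k - 207k = 345 - 1305
-120k = -960
k = -960/-120 = 8
A = 1×8 = 8, B = 9×8 = 72
= A = 8, B = 72

A = 8, B = 72


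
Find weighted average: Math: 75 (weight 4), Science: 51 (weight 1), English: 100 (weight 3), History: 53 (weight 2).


Numerator = 75×4 + 51×1 + 100×3 + 53×2
= 300 + 51 + 300 + 106
= 757
Total weight = 10
Weighted avg = 757/10
= 75.70

75.70


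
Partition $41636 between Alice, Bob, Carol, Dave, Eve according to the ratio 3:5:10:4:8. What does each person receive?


Total parts = 3 + 5 + 10 + 4 + 8 = 30
Alice: 41636 × 3/30 = 4163.60
Bob: 41636 × 5/30 = 6939.33
Carol: 41636 × 10/30 = 13878.67
Dave: 41636 × 4/30 = 5551.47
Eve: 41636 × 8/30 = 11102.93
= Alice: $4163.60, Bob: $6939.33, Carol: $13878.67, Dave: $5551.47, Eve: $11102.93

Alice: $4163.60, Bob: $6939.33, Carol: $13878.67, Dave: $5551.47, Eve: $11102.93


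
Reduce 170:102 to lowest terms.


GCD(170, 102) = 34
170/34 : 102/34
= 5:3

5:3


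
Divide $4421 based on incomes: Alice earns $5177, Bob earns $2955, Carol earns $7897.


Total income = 5177 + 2955 + 7897 = $16029
Alice: $4421 × 5177/16029 = $1427.88
Bob: $4421 × 2955/16029 = $815.03
Carol: $4421 × 7897/16029 = $2178.09
= Alice: $1427.88, Bob: $815.03, Carol: $2178.09

Alice: $1427.88, Bob: $815.03, Carol: $2178.09


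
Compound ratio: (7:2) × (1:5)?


Compound ratio = (7×1) : (2×5)
= 7:10
GCD = 1
= 7:10

7:10


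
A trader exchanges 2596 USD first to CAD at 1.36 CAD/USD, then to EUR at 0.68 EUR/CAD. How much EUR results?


Step 1: 2596 USD × 1.36 = 3530.56 CAD
Step 2: 3530.56 CAD × 0.68 = 2400.78 EUR
Implied rate USD→EUR = 1.36 × 0.68 = 0.9248
= 2400.78 EUR

2400.78 EUR


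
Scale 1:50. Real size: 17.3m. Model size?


Model size = real / scale
= 17.3 / 50
= 0.3460 m

0.3460 m


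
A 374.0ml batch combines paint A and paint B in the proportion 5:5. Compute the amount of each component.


Total parts = 5 + 5 = 10
paint A: 374.0 × 5/10 = 187.0ml
paint B: 374.0 × 5/10 = 187.0ml
= 187.0ml and 187.0ml

187.0ml and 187.0ml


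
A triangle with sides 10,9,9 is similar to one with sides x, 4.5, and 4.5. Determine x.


Scale factor = 4.5/9 = 0.5
Missing side = 10 × 0.5
= 5.0

5.0


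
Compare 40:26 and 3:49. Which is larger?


40/26 = 1.5385
3/49 = 0.0612
1.5385 > 0.0612, so 40:26 is greater
= 40:26

40:26


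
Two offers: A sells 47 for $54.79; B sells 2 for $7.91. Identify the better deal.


Deal A: $54.79/47 = $1.1657/unit
Deal B: $7.91/2 = $3.9550/unit
A is cheaper per unit
= Deal A

Deal A


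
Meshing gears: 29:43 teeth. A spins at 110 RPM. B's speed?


Gear ratio = 29:43 = 29:43
RPM_B = RPM_A × (teeth_A / teeth_B)
= 110 × (29/43)
= 74.2 RPM

74.2 RPM


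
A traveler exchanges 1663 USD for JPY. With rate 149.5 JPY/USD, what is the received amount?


Amount × rate = 1663 × 149.5
= 248618.50 JPY

248618.50 JPY


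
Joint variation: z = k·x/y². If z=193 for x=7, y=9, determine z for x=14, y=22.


z = k·x/y²
Solve for k using the known point: k = z·y²/x = 193×81/7 = 15633/7 ≈ 2233.2857
Now evaluate at x=14, y=22:
z = k × 14 / 484 = (15633 × 14) / (7 × 484) = 218862/3388
≈ 64.5992

64.5992


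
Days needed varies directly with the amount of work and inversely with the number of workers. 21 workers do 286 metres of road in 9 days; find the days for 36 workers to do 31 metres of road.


Days ∝ work / workers, so d₂ = d₁ × (m₁/m₂) × (w₂/w₁)
Workers factor (inverse): 21/36 ≈ 0.5833
Work factor (direct): 31/286 ≈ 0.1084
d₂ = 9 × 21/36 × 31/286 = (9 × 21 × 31) / (36 × 286) = 5859/10296
≈ 0.57 days

0.57 days


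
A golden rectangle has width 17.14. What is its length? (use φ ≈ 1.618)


φ = (1 + √5) / 2 ≈ 1.618
Length = width × φ = 17.14 × 1.618 = 27.73252
≈ 27.73

27.73


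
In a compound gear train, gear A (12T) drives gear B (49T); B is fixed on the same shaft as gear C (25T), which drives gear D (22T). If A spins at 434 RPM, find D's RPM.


Stage 1: RPM_B = RPM_A × t_A/t_B = 434 × 12/49 = 5208/49 ≈ 106.29
B and C share a shaft → RPM_C = RPM_B
Stage 2: RPM_D = RPM_C × t_C/t_D = RPM_A × (t_A×t_C)/(t_B×t_D)
Overall ratio = (12×25)/(49×22) = 300/1078
RPM_D = 434 × 300/1078 = 130200/1078
≈ 120.78 RPM

120.78 RPM


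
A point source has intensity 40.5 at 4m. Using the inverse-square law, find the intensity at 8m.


I₁d₁² = I₂d₂²
I₂ = I₁ × (d₁/d₂)²
= 40.5 × (4/8)²
= 40.5 × 16/64
= 648/64
= 10.1250

10.1250


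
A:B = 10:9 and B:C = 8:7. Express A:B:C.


Match B: multiply A:B by 8 → 80:72
Multiply B:C by 9 → 72:63
Combined: 80:72:63
GCD = 1
= 80:72:63

80:72:63


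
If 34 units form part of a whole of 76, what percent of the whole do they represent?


Percentage = (part / whole) × 100
= (34 / 76) × 100
≈ 44.74%

44.74%


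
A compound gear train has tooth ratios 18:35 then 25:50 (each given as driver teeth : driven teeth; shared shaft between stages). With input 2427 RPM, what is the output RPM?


Stage 1: RPM_B = RPM_A × t_A/t_B = 2427 × 18/35 = 43686/35 ≈ 1248.17
B and C share a shaft → RPM_C = RPM_B
Stage 2: RPM_D = RPM_C × t_C/t_D = RPM_A × (t_A×t_C)/(t_B×t_D)
Overall ratio = (18×25)/(35×50) = 450/1750
RPM_D = 2427 × 450/1750 = 1092150/1750
≈ 624.09 RPM

624.09 RPM


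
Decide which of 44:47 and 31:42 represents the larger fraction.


44/47 = 0.9362
31/42 = 0.7381
0.9362 > 0.7381, so 44:47 is greater
= 44:47

44:47


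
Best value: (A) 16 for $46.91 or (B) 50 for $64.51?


Deal A: $46.91/16 = $2.9319/unit
Deal B: $64.51/50 = $1.2902/unit
B is cheaper per unit
= Deal B

Deal B


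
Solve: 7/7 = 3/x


Cross multiply: 7 × x = 7 × 3
7x = 21
x = 21 / 7
= 3.00

3.00


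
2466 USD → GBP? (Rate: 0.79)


Amount × rate = 2466 × 0.79
= 1948.14 GBP

1948.14 GBP


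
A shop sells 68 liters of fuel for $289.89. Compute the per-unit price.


Unit rate = total / quantity
= 289.89 / 68
= $4.26 per unit

$4.26 per unit


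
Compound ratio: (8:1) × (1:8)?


Compound ratio = (8×1) : (1×8)
= 8:8
GCD = 8
= 1:1

1:1


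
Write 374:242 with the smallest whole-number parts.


GCD(374, 242) = 22
374/22 : 242/22
= 17:11

17:11


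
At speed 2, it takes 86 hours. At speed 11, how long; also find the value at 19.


Inverse proportion: x × y = constant
k = 2 × 86 = 172
At x=11: k/11 = 15.64
At x=19: k/19 = 9.05
= 15.64 and 9.05

15.64 and 9.05


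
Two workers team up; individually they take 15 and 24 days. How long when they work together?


Rate of A = 1/15 per day
Rate of B = 1/24 per day
Combined rate = 1/15 + 1/24 = 39/360 ≈ 0.1083 per day
Days = 1 / combined rate = 360/39
≈ 9.23 days

9.23 days


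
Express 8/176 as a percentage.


Percentage = (part / whole) × 100
= (8 / 176) × 100
≈ 4.55%

4.55%


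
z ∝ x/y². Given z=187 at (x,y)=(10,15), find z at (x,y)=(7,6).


z = k·x/y²
Solve for k using the known point: k = z·y²/x = 187×225/10 = 42075/10 = 4207.5000
Now evaluate at x=7, y=6:
z = k × 7 / 36 = (42075 × 7) / (10 × 36) = 294525/360
= 818.1250

818.1250


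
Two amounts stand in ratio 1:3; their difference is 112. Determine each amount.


Let A = 1k, B = 3k.
3k - 1k = 112
2k = 112 → k = 112/2 = 56
A = 1×56 = 56, B = 3×56 = 168
= A = 56, B = 168

A = 56, B = 168


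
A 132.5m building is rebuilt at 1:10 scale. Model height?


Model size = real / scale
= 132.5 / 10
= 13.2500 m

13.2500 m


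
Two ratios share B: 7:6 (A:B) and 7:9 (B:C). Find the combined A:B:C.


Match B: multiply A:B by 7 → 49:42
Multiply B:C by 6 → 42:54
Combined: 49:42:54
GCD = 1
= 49:42:54

49:42:54


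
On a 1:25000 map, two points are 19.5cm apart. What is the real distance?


Real distance = map distance × scale
= 19.5cm × 25000
= 487500 cm = 4875.0 m
= 4.875 km

4.875 km


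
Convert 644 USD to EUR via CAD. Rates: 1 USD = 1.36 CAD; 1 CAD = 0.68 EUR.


Step 1: 644 USD × 1.36 = 875.84 CAD
Step 2: 875.84 CAD × 0.68 = 595.57 EUR
Implied rate USD→EUR = 1.36 × 0.68 = 0.9248
= 595.57 EUR

595.57 EUR


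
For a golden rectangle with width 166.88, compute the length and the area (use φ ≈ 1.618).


φ = (1 + √5) / 2 ≈ 1.618
Length = width × φ = 166.88 × 1.618 = 270.01184
≈ 270.01
Area = width × length = 166.88 × 270.01184 = 45059.5758592 ≈ 45059.58
= Length: 270.01, Area: 45059.58

Length: 270.01, Area: 45059.58


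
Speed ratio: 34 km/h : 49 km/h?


Ratio = 34:49
GCD = 1
Simplified = 34:49
Time ratio (same distance) = 49:34
Speed ratio = 34:49

34:49


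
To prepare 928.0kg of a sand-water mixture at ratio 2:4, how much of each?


Total parts = 2 + 4 = 6
sand: 928.0 × 2/6 = 309.3kg
water: 928.0 × 4/6 = 618.7kg
= 309.3kg and 618.7kg

309.3kg and 618.7kg


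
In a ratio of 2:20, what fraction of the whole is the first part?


Total parts = 2 + 20 = 22
First part: 2/22 = 1/11
= 1/11

1/11


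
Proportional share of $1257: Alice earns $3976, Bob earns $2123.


Total income = 3976 + 2123 = $6099
Alice: $1257 × 3976/6099 = $819.45
Bob: $1257 × 2123/6099 = $437.55
= Alice: $819.45, Bob: $437.55

Alice: $819.45, Bob: $437.55


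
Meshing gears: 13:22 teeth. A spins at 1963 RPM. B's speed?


Gear ratio = 13:22 = 13:22
RPM_B = RPM_A × (teeth_A / teeth_B)
= 1963 × (13/22)
= 1160.0 RPM

1160.0 RPM


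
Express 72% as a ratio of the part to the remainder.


72% means 72 parts out of 100; remainder = 28
Part : remainder = 72:28
GCD = 4
= 18:7

18:7


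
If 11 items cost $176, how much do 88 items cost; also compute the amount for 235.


Direct proportion: y/x = constant
k = 176/11 = 16.0000
y at x=88: k × 88 = 176 × 88 / 11 = 15488/11 = 1408.00
y at x=235: k × 235 = 176 × 235 / 11 = 41360/11 = 3760.00
= 1408.00 and 3760.00

1408.00 and 3760.00


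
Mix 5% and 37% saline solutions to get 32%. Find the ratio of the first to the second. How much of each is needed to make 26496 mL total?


Let x parts of 5% mix with y parts of 37%.
5x + 37y = 32(x + y)
5x + 37y = 32x + 32y
x(5 - 32) = y(32 - 37)
x/y = (37 - 32)/(32 - 5) = 5/27
Simplify: 5:27
Total parts = 32; one part = 26496/32 = 828.00 mL
5% solution: 5×828.00 = 4140.00 mL
37% solution: 27×828.00 = 22356.00 mL
= ratio 5:27; 4140.00 mL and 22356.00 mL

ratio 5:27; 4140.00 mL and 22356.00 mL


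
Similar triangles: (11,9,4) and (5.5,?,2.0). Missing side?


Scale factor = 5.5/11 = 0.5
Missing side = 9 × 0.5
= 4.5

4.5


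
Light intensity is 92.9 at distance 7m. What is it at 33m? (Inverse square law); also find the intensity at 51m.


I₁d₁² = I₂d₂²
I at 33m = 92.9 × (7/33)² = 92.9 × 49/1089 = 4552.1/1089 ≈ 4.1801
I at 51m = 92.9 × (7/51)² = 92.9 × 49/2601 = 4552.1/2601 ≈ 1.7501
= 4.1801 and 1.7501

4.1801 and 1.7501


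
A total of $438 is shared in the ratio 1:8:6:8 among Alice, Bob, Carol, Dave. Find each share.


Total parts = 1 + 8 + 6 + 8 = 23
Alice: 438 × 1/23 = 19.04
Bob: 438 × 8/23 = 152.35
Carol: 438 × 6/23 = 114.26
Dave: 438 × 8/23 = 152.35
= Alice: $19.04, Bob: $152.35, Carol: $114.26, Dave: $152.35

Alice: $19.04, Bob: $152.35, Carol: $114.26, Dave: $152.35


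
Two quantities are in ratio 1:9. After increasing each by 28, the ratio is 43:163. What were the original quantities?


Let A = 1k, B = 9k.
(1k + 28) / (9k + 28) = 43/163
Cross-multiply: 163(1k + 28) = 43(9k + 28)
163k + 4564 = 387k + 1204
163k - 387k = 1204 - 4564
-224k = -3360
k = -3360/-224 = 15
A = 1×15 = 15, B = 9×15 = 135
= A = 15, B = 135

A = 15, B = 135


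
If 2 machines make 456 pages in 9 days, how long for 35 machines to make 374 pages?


Days ∝ work / workers, so d₂ = d₁ × (m₁/m₂) × (w₂/w₁)
Workers factor (inverse): 2/35 ≈ 0.0571
Work factor (direct): 374/456 ≈ 0.8202
d₂ = 9 × 2/35 × 374/456 = (9 × 2 × 374) / (35 × 456) = 6732/15960
≈ 0.42 days

0.42 days


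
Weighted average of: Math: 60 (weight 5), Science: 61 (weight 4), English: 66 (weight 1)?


Numerator = 60×5 + 61×4 + 66×1
= 300 + 244 + 66
= 610
Total weight = 10
Weighted avg = 610/10
= 61.00

61.00


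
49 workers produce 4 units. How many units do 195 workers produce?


Direct proportion: y/x = constant
k = 4/49 ≈ 0.0816
y₂ = k × 195 = 4 × 195 / 49 = 780/49
≈ 15.92

15.92


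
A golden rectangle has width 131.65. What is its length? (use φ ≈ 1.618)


φ = (1 + √5) / 2 ≈ 1.618
Length = width × φ = 131.65 × 1.618 = 213.0097
≈ 213.01

213.01


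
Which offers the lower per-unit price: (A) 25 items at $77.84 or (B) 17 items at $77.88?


Deal A: $77.84/25 = $3.1136/unit
Deal B: $77.88/17 = $4.5812/unit
A is cheaper per unit
= Deal A

Deal A


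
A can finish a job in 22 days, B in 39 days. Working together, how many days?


Rate of A = 1/22 per day
Rate of B = 1/39 per day
Combined rate = 1/22 + 1/39 = 61/858 ≈ 0.0711 per day
Days = 1 / combined rate = 858/61
≈ 14.07 days

14.07 days


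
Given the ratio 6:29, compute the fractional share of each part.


Total parts = 6 + 29 = 35
First part: 6/35 = 6/35
Second part: 29/35 = 29/35
= 6/35 and 29/35

6/35 and 29/35


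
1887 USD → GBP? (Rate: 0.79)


Amount × rate = 1887 × 0.79
= 1490.73 GBP

1490.73 GBP


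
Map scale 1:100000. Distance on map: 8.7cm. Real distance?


Real distance = map distance × scale
= 8.7cm × 100000
= 870000 cm = 8700.0 m
= 8.700 km

8.700 km


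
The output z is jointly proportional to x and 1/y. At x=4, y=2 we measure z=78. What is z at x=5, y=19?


z = k·x/y
Solve for k using the known point: k = z·y/x = 78×2/4 = 156/4 = 39.0000
Now evaluate at x=5, y=19:
z = k × 5 / 19 = (156 × 5) / (4 × 19) = 780/76
≈ 10.2632

10.2632


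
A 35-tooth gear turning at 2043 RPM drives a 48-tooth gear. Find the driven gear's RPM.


Gear ratio = 35:48 = 35:48
RPM_B = RPM_A × (teeth_A / teeth_B)
= 2043 × (35/48)
= 1489.7 RPM

1489.7 RPM


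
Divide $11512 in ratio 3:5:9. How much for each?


Total parts = 3 + 5 + 9 = 17
Part 1: 11512 × 3/17 = 2031.53
Part 2: 11512 × 5/17 = 3385.88
Part 3: 11512 × 9/17 = 6094.59
= Part 1: $2031.53, Part 2: $3385.88, Part 3: $6094.59

Part 1: $2031.53, Part 2: $3385.88, Part 3: $6094.59


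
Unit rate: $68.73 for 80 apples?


Unit rate = total / quantity
= 68.73 / 80
= $0.86 per unit

$0.86 per unit


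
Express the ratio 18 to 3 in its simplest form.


GCD(18, 3) = 3
18/3 : 3/3
= 6:1

6:1


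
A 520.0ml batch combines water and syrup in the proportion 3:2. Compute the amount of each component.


Total parts = 3 + 2 = 5
water: 520.0 × 3/5 = 312.0ml
syrup: 520.0 × 2/5 = 208.0ml
= 312.0ml and 208.0ml

312.0ml and 208.0ml


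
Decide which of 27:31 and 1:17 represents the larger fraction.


27/31 = 0.8710
1/17 = 0.0588
0.8710 > 0.0588, so 27:31 is greater
= 27:31

27:31


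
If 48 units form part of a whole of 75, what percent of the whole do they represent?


Percentage = (part / whole) × 100
= (48 / 75) × 100
= 64.00%

64.00%


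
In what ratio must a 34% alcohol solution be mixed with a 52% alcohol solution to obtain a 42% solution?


Let x parts of 34% mix with y parts of 52%.
34x + 52y = 42(x + y)
34x + 52y = 42x + 42y
x(34 - 42) = y(42 - 52)
x/y = (52 - 42)/(42 - 34) = 10/8
Simplify: 5:4
= 5:4

5:4


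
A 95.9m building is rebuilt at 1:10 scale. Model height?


Model size = real / scale
= 95.9 / 10
= 9.5900 m

9.5900 m


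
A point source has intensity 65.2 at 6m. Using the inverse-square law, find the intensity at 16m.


I₁d₁² = I₂d₂²
I₂ = I₁ × (d₁/d₂)²
= 65.2 × (6/16)²
= 65.2 × 36/256
= 2347.2/256
≈ 9.1688

9.1688


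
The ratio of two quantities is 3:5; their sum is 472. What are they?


Let A = 3k, B = 5k.
3k + 5k = 472
8k = 472 → k = 472/8 = 59
A = 3×59 = 177, B = 5×59 = 295
= A = 177, B = 295

A = 177, B = 295


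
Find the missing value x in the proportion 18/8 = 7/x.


Cross multiply: 18 × x = 8 × 7
18x = 56
x = 56 / 18
= 3.11

3.11


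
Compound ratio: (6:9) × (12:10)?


Compound ratio = (6×12) : (9×10)
= 72:90
GCD = 18
= 4:5

4:5


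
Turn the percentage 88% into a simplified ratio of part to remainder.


88% means 88 parts out of 100; remainder = 12
Part : remainder = 88:12
GCD = 4
= 22:3

22:3


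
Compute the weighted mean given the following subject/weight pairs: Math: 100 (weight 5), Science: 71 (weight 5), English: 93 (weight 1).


Numerator = 100×5 + 71×5 + 93×1
= 500 + 355 + 93
= 948
Total weight = 11
Weighted avg = 948/11
= 86.18

86.18


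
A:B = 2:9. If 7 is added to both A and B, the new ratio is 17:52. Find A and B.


Let A = 2k, B = 9k.
(2k + 7) / (9k + 7) = 17/52
Cross-multiply: 52(2k + 7) = 17(9k + 7)
104k + 364 = 153k + 119
104k - 153k = 119 - 364
-49k = -245
k = -245/-49 = 5
A = 2×5 = 10, B = 9×5 = 45
= A = 10, B = 45

A = 10, B = 45


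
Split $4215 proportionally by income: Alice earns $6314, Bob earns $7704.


Total income = 6314 + 7704 = $14018
Alice: $4215 × 6314/14018 = $1898.52
Bob: $4215 × 7704/14018 = $2316.48
= Alice: $1898.52, Bob: $2316.48

Alice: $1898.52, Bob: $2316.48


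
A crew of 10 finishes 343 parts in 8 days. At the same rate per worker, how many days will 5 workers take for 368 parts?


Days ∝ work / workers, so d₂ = d₁ × (m₁/m₂) × (w₂/w₁)
Workers factor (inverse): 10/5 = 2.0000
Work factor (direct): 368/343 ≈ 1.0729
d₂ = 8 × 10/5 × 368/343 = (8 × 10 × 368) / (5 × 343) = 29440/1715
≈ 17.17 days

17.17 days


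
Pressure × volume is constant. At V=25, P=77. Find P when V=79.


Inverse proportion: x × y = constant
k = 25 × 77 = 1925
y₂ = k / 79 = 1925 / 79
= 24.37

24.37


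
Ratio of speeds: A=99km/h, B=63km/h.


Ratio = 99:63
GCD = 9
Simplified = 11:7
Time ratio (same distance) = 7:11
Speed ratio = 11:7

11:7


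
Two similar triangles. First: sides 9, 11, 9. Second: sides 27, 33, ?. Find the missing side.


Scale factor = 27/9 = 3
Missing side = 9 × 3
= 27.0

27.0


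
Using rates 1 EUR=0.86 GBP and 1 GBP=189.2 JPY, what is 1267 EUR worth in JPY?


Step 1: 1267 EUR × 0.86 = 1089.62 GBP
Step 2: 1089.62 GBP × 189.2 = 206156.10 JPY
Implied rate EUR→JPY = 0.86 × 189.2 = 162.7120
= 206156.10 JPY

206156.10 JPY


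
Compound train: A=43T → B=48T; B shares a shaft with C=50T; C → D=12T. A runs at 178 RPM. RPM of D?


Stage 1: RPM_B = RPM_A × t_A/t_B = 178 × 43/48 = 7654/48 ≈ 159.46
B and C share a shaft → RPM_C = RPM_B
Stage 2: RPM_D = RPM_C × t_C/t_D = RPM_A × (t_A×t_C)/(t_B×t_D)
Overall ratio = (43×50)/(48×12) = 2150/576
RPM_D = 178 × 2150/576 = 382700/576
≈ 664.41 RPM

664.41 RPM


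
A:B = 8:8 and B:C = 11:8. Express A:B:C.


Match B: multiply A:B by 11 → 88:88
Multiply B:C by 8 → 88:64
Combined: 88:88:64
GCD = 8
= 11:11:8

11:11:8


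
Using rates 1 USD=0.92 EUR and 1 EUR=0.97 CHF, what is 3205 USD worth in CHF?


Step 1: 3205 USD × 0.92 = 2948.60 EUR
Step 2: 2948.60 EUR × 0.97 = 2860.14 CHF
Implied rate USD→CHF = 0.92 × 0.97 = 0.8924
= 2860.14 CHF

2860.14 CHF


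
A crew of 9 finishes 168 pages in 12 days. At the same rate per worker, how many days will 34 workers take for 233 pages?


Days ∝ work / workers, so d₂ = d₁ × (m₁/m₂) × (w₂/w₁)
Workers factor (inverse): 9/34 ≈ 0.2647
Work factor (direct): 233/168 ≈ 1.3869
d₂ = 12 × 9/34 × 233/168 = (12 × 9 × 233) / (34 × 168) = 25164/5712
≈ 4.41 days

4.41 days


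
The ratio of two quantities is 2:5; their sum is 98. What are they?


Let A = 2k, B = 5k.
2k + 5k = 98
7k = 98 → k = 98/7 = 14
A = 2×14 = 28, B = 5×14 = 70
= A = 28, B = 70

A = 28, B = 70


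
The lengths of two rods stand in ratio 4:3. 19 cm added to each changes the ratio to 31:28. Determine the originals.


Let A = 4k, B = 3k.
(4k + 19) / (3k + 19) = 31/28
Cross-multiply: 28(4k + 19) = 31(3k + 19)
112k + 532 = 93k + 589
112k - 93k = 589 - 532
19k = 57
k = 57/19 = 3
A = 4×3 = 12, B = 3×3 = 9
= A = 12, B = 9

A = 12, B = 9


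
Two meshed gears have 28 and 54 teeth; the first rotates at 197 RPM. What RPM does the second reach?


Gear ratio = 28:54 = 14:27
RPM_B = RPM_A × (teeth_A / teeth_B)
= 197 × (28/54)
= 102.1 RPM

102.1 RPM


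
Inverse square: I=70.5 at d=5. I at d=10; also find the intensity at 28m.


I₁d₁² = I₂d₂²
I at 10m = 70.5 × (5/10)² = 70.5 × 25/100 = 1762.5/100 = 17.6250
I at 28m = 70.5 × (5/28)² = 70.5 × 25/784 = 1762.5/784 ≈ 2.2481
= 17.6250 and 2.2481

17.6250 and 2.2481


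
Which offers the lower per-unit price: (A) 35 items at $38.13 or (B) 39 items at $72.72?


Deal A: $38.13/35 = $1.0894/unit
Deal B: $72.72/39 = $1.8646/unit
A is cheaper per unit
= Deal A

Deal A


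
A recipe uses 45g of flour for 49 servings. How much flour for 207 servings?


Direct proportion: y/x = constant
k = 45/49 ≈ 0.9184
y₂ = k × 207 = 45 × 207 / 49 = 9315/49
≈ 190.10

190.10


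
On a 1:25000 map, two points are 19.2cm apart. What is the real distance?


Real distance = map distance × scale
= 19.2cm × 25000
= 480000 cm = 4800.0 m
= 4.800 km

4.800 km


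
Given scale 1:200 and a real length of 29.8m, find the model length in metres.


Model size = real / scale
= 29.8 / 200
= 0.1490 m

0.1490 m


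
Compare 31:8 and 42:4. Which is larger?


31/8 = 3.8750
42/4 = 10.5000
3.8750 < 10.5000, so 31:8 is less
= 42:4

42:4


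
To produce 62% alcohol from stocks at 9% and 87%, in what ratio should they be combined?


Let x parts of 9% mix with y parts of 87%.
9x + 87y = 62(x + y)
9x + 87y = 62x + 62y
x(9 - 62) = y(62 - 87)
x/y = (87 - 62)/(62 - 9) = 25/53
Simplify: 25:53
= 25:53

25:53


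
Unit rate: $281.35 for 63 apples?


Unit rate = total / quantity
= 281.35 / 63
= $4.47 per unit

$4.47 per unit


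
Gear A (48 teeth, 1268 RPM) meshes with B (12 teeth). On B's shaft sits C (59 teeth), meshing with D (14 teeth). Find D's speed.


Stage 1: RPM_B = RPM_A × t_A/t_B = 1268 × 48/12 = 60864/12 = 5072.00
B and C share a shaft → RPM_C = RPM_B
Stage 2: RPM_D = RPM_C × t_C/t_D = RPM_A × (t_A×t_C)/(t_B×t_D)
Overall ratio = (48×59)/(12×14) = 2832/168
RPM_D = 1268 × 2832/168 = 3590976/168
≈ 21374.86 RPM

21374.86 RPM


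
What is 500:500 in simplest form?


GCD(500, 500) = 500
500/500 : 500/500
= 1:1

1:1


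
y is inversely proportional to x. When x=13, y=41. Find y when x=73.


Inverse proportion: x × y = constant
k = 13 × 41 = 533
y₂ = k / 73 = 533 / 73
= 7.30

7.30


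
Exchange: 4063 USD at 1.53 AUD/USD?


Amount × rate = 4063 × 1.53
= 6216.39 AUD

6216.39 AUD


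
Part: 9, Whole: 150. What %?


Percentage = (part / whole) × 100
= (9 / 150) × 100
= 6.00%

6.00%


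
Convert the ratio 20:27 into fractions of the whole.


Total parts = 20 + 27 = 47
First part: 20/47 = 20/47
Second part: 27/47 = 27/47
= 20/47 and 27/47

20/47 and 27/47


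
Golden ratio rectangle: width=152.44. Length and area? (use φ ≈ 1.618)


φ = (1 + √5) / 2 ≈ 1.618
Length = width × φ = 152.44 × 1.618 = 246.64792
≈ 246.65
Area = width × length = 152.44 × 246.64792 = 37599.0089248 ≈ 37599.01
= Length: 246.65, Area: 37599.01

Length: 246.65, Area: 37599.01


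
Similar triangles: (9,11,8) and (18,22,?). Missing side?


Scale factor = 18/9 = 2
Missing side = 8 × 2
= 16.0

16.0


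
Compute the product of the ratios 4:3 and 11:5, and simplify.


Compound ratio = (4×11) : (3×5)
= 44:15
GCD = 1
= 44:15

44:15


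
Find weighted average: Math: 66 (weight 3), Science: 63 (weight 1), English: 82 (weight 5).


Numerator = 66×3 + 63×1 + 82×5
= 198 + 63 + 410
= 671
Total weight = 9
Weighted avg = 671/9
= 74.56

74.56


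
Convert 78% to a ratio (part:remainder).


78% means 78 parts out of 100; remainder = 22
Part : remainder = 78:22
GCD = 2
= 39:11

39:11


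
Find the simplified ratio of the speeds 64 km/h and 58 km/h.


Ratio = 64:58
GCD = 2
Simplified = 32:29
Time ratio (same distance) = 29:32
Speed ratio = 32:29

32:29


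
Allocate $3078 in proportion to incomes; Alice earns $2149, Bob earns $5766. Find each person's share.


Total income = 2149 + 5766 = $7915
Alice: $3078 × 2149/7915 = $835.71
Bob: $3078 × 5766/7915 = $2242.29
= Alice: $835.71, Bob: $2242.29

Alice: $835.71, Bob: $2242.29


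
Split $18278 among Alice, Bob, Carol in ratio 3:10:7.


Total parts = 3 + 10 + 7 = 20
Alice: 18278 × 3/20 = 2741.70
Bob: 18278 × 10/20 = 9139.00
Carol: 18278 × 7/20 = 6397.30
= Alice: $2741.70, Bob: $9139.00, Carol: $6397.30

Alice: $2741.70, Bob: $9139.00, Carol: $6397.30


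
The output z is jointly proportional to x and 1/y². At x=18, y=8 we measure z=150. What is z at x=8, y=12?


z = k·x/y²
Solve for k using the known point: k = z·y²/x = 150×64/18 = 9600/18 ≈ 533.3333
Now evaluate at x=8, y=12:
z = k × 8 / 144 = (9600 × 8) / (18 × 144) = 76800/2592
≈ 29.6296

29.6296


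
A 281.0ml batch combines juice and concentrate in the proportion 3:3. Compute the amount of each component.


Total parts = 3 + 3 = 6
juice: 281.0 × 3/6 = 140.5ml
concentrate: 281.0 × 3/6 = 140.5ml
= 140.5ml and 140.5ml

140.5ml and 140.5ml


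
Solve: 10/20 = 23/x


Cross multiply: 10 × x = 20 × 23
10x = 460
x = 460 / 10
= 46.00

46.00


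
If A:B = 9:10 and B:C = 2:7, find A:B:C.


Match B: multiply A:B by 2 → 18:20
Multiply B:C by 10 → 20:70
Combined: 18:20:70
GCD = 2
= 9:10:35

9:10:35


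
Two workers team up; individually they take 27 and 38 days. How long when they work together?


Rate of A = 1/27 per day
Rate of B = 1/38 per day
Combined rate = 1/27 + 1/38 = 65/1026 ≈ 0.0634 per day
Days = 1 / combined rate = 1026/65
≈ 15.78 days

15.78 days


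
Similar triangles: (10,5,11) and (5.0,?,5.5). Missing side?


Scale factor = 5.0/10 = 0.5
Missing side = 5 × 0.5
= 2.5

2.5


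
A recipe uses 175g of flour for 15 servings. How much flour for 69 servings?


Direct proportion: y/x = constant
k = 175/15 ≈ 11.6667
y₂ = k × 69 = 175 × 69 / 15 = 12075/15
= 805.00

805.00


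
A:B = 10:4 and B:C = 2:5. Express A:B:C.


Match B: multiply A:B by 2 → 20:8
Multiply B:C by 4 → 8:20
Combined: 20:8:20
GCD = 4
= 5:2:5

5:2:5


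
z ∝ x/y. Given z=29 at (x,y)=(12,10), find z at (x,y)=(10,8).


z = k·x/y
Solve for k using the known point: k = z·y/x = 29×10/12 = 290/12 ≈ 24.1667
Now evaluate at x=10, y=8:
z = k × 10 / 8 = (290 × 10) / (12 × 8) = 2900/96
≈ 30.2083

30.2083


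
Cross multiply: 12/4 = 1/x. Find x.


Cross multiply: 12 × x = 4 × 1
12x = 4
x = 4 / 12
= 0.33

0.33


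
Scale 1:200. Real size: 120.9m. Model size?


Model size = real / scale
= 120.9 / 200
= 0.6045 m

0.6045 m


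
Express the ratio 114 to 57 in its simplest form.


GCD(114, 57) = 57
114/57 : 57/57
= 2:1

2:1


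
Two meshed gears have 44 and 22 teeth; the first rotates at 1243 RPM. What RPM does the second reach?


Gear ratio = 44:22 = 2:1
RPM_B = RPM_A × (teeth_A / teeth_B)
= 1243 × (44/22)
= 2486.0 RPM

2486.0 RPM


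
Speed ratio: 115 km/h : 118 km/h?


Ratio = 115:118
GCD = 1
Simplified = 115:118
Time ratio (same distance) = 118:115
Speed ratio = 115:118

115:118


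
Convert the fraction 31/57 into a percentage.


Percentage = (part / whole) × 100
= (31 / 57) × 100
≈ 54.39%

54.39%


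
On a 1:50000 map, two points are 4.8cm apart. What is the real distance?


Real distance = map distance × scale
= 4.8cm × 50000
= 240000 cm = 2400.0 m
= 2.400 km

2.400 km


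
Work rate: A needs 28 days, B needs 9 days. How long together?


Rate of A = 1/28 per day
Rate of B = 1/9 per day
Combined rate = 1/28 + 1/9 = 37/252 ≈ 0.1468 per day
Days = 1 / combined rate = 252/37
≈ 6.81 days

6.81 days


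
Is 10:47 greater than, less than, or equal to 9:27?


10/47 = 0.2128
9/27 = 0.3333
0.2128 < 0.3333, so 10:47 is less
= less than

less than


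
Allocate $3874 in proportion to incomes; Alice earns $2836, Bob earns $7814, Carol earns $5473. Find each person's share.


Total income = 2836 + 7814 + 5473 = $16123
Alice: $3874 × 2836/16123 = $681.43
Bob: $3874 × 7814/16123 = $1877.53
Carol: $3874 × 5473/16123 = $1315.04
= Alice: $681.43, Bob: $1877.53, Carol: $1315.04

Alice: $681.43, Bob: $1877.53, Carol: $1315.04


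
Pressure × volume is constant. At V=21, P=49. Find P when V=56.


Inverse proportion: x × y = constant
k = 21 × 49 = 1029
y₂ = k / 56 = 1029 / 56
= 18.38

18.38


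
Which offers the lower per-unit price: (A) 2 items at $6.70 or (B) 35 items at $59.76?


Deal A: $6.70/2 = $3.3500/unit
Deal B: $59.76/35 = $1.7074/unit
B is cheaper per unit
= Deal B

Deal B


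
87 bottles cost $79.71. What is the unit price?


Unit rate = total / quantity
= 79.71 / 87
= $0.92 per unit

$0.92 per unit


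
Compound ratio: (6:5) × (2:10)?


Compound ratio = (6×2) : (5×10)
= 12:50
GCD = 2
= 6:25

6:25


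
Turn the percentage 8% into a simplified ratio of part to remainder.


8% means 8 parts out of 100; remainder = 92
Part : remainder = 8:92
GCD = 4
= 2:23

2:23


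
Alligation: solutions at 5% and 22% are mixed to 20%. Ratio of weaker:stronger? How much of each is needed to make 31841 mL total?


Let x parts of 5% mix with y parts of 22%.
5x + 22y = 20(x + y)
5x + 22y = 20x + 20y
x(5 - 20) = y(20 - 22)
x/y = (22 - 20)/(20 - 5) = 2/15
Simplify: 2:15
Total parts = 17; one part = 31841/17 = 1873.00 mL
5% solution: 2×1873.00 = 3746.00 mL
22% solution: 15×1873.00 = 28095.00 mL
= ratio 2:15; 3746.00 mL and 28095.00 mL

ratio 2:15; 3746.00 mL and 28095.00 mL


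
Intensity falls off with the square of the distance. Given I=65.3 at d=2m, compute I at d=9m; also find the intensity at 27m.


I₁d₁² = I₂d₂²
I at 9m = 65.3 × (2/9)² = 65.3 × 4/81 = 261.2/81 ≈ 3.2247
I at 27m = 65.3 × (2/27)² = 65.3 × 4/729 = 261.2/729 ≈ 0.3583
= 3.2247 and 0.3583

3.2247 and 0.3583


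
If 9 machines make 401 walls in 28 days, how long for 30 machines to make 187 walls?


Days ∝ work / workers, so d₂ = d₁ × (m₁/m₂) × (w₂/w₁)
Workers factor (inverse): 9/30 = 0.3000
Work factor (direct): 187/401 ≈ 0.4663
d₂ = 28 × 9/30 × 187/401 = (28 × 9 × 187) / (30 × 401) = 47124/12030
≈ 3.92 days

3.92 days


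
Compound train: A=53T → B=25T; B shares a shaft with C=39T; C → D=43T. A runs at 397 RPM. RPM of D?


Stage 1: RPM_B = RPM_A × t_A/t_B = 397 × 53/25 = 21041/25 = 841.64
B and C share a shaft → RPM_C = RPM_B
Stage 2: RPM_D = RPM_C × t_C/t_D = RPM_A × (t_A×t_C)/(t_B×t_D)
Overall ratio = (53×39)/(25×43) = 2067/1075
RPM_D = 397 × 2067/1075 = 820599/1075
≈ 763.35 RPM

763.35 RPM


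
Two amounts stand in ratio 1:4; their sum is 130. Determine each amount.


Let A = 1k, B = 4k.
1k + 4k = 130
5k = 130 → k = 130/5 = 26
A = 1×26 = 26, B = 4×26 = 104
= A = 26, B = 104

A = 26, B = 104


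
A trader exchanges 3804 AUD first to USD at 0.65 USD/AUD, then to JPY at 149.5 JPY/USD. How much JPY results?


Step 1: 3804 AUD × 0.65 = 2472.60 USD
Step 2: 2472.60 USD × 149.5 = 369653.70 JPY
Implied rate AUD→JPY = 0.65 × 149.5 = 97.1750
= 369653.70 JPY

369653.70 JPY


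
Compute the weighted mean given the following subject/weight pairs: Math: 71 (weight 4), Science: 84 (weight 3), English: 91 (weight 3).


Numerator = 71×4 + 84×3 + 91×3
= 284 + 252 + 273
= 809
Total weight = 10
Weighted avg = 809/10
= 80.90

80.90


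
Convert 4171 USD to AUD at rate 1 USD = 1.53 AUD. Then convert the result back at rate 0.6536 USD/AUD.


Amount × rate = 4171 × 1.53 = 6381.63 AUD
Round-trip: 6381.63 × 0.6536 = 4171.03 USD
= 6381.63 AUD, then 4171.03 USD

6381.63 AUD, then 4171.03 USD


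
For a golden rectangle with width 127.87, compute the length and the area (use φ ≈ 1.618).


φ = (1 + √5) / 2 ≈ 1.618
Length = width × φ = 127.87 × 1.618 = 206.89366
≈ 206.89
Area = width × length = 127.87 × 206.89366 = 26455.4923042 ≈ 26455.49
= Length: 206.89, Area: 26455.49

Length: 206.89, Area: 26455.49


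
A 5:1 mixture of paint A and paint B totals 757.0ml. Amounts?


Total parts = 5 + 1 = 6
paint A: 757.0 × 5/6 = 630.8ml
paint B: 757.0 × 1/6 = 126.2ml
= 630.8ml and 126.2ml

630.8ml and 126.2ml


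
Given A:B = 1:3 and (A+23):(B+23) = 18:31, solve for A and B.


Let A = 1k, B = 3k.
(1k + 23) / (3k + 23) = 18/31
Cross-multiply: 31(1k + 23) = 18(3k + 23)
31k + 713 = 54k + 414
31k - 54k = 414 - 713
-23k = -299
k = -299/-23 = 13
A = 1×13 = 13, B = 3×13 = 39
= A = 13, B = 39

A = 13, B = 39


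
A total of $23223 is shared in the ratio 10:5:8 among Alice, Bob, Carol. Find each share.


Total parts = 10 + 5 + 8 = 23
Alice: 23223 × 10/23 = 10096.96
Bob: 23223 × 5/23 = 5048.48
Carol: 23223 × 8/23 = 8077.57
= Alice: $10096.96, Bob: $5048.48, Carol: $8077.57

Alice: $10096.96, Bob: $5048.48, Carol: $8077.57


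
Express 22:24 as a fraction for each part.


Total parts = 22 + 24 = 46
First part: 22/46 = 11/23
Second part: 24/46 = 12/23
= 11/23 and 12/23

11/23 and 12/23


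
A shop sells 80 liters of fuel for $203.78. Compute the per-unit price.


Unit rate = total / quantity
= 203.78 / 80
= $2.55 per unit

$2.55 per unit


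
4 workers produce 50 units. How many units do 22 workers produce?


Direct proportion: y/x = constant
k = 50/4 = 12.5000
y₂ = k × 22 = 50 × 22 / 4 = 1100/4
= 275.00

275.00


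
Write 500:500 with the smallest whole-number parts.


GCD(500, 500) = 500
500/500 : 500/500
= 1:1

1:1


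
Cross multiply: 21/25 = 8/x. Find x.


Cross multiply: 21 × x = 25 × 8
21x = 200
x = 200 / 21
= 9.52

9.52


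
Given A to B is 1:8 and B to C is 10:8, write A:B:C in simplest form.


Match B: multiply A:B by 10 → 10:80
Multiply B:C by 8 → 80:64
Combined: 10:80:64
GCD = 2
= 5:40:32

5:40:32


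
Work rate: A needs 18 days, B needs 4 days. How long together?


Rate of A = 1/18 per day
Rate of B = 1/4 per day
Combined rate = 1/18 + 1/4 = 22/72 ≈ 0.3056 per day
Days = 1 / combined rate = 72/22
≈ 3.27 days

3.27 days


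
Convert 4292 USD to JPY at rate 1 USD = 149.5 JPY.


Amount × rate = 4292 × 149.5
= 641654.00 JPY

641654.00 JPY


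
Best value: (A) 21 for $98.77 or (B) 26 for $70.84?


Deal A: $98.77/21 = $4.7033/unit
Deal B: $70.84/26 = $2.7246/unit
B is cheaper per unit
= Deal B

Deal B


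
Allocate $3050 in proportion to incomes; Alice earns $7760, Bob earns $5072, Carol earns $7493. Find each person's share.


Total income = 7760 + 5072 + 7493 = $20325
Alice: $3050 × 7760/20325 = $1164.48
Bob: $3050 × 5072/20325 = $761.11
Carol: $3050 × 7493/20325 = $1124.41
= Alice: $1164.48, Bob: $761.11, Carol: $1124.41

Alice: $1164.48, Bob: $761.11, Carol: $1124.41


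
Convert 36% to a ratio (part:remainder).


36% means 36 parts out of 100; remainder = 64
Part : remainder = 36:64
GCD = 4
= 9:16

9:16


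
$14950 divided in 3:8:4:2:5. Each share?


Total parts = 3 + 8 + 4 + 2 + 5 = 22
Part 1: 14950 × 3/22 = 2038.64
Part 2: 14950 × 8/22 = 5436.36
Part 3: 14950 × 4/22 = 2718.18
Part 4: 14950 × 2/22 = 1359.09
Part 5: 14950 × 5/22 = 3397.73
= Part 1: $2038.64, Part 2: $5436.36, Part 3: $2718.18, Part 4: $1359.09, Part 5: $3397.73

Part 1: $2038.64, Part 2: $5436.36, Part 3: $2718.18, Part 4: $1359.09, Part 5: $3397.73


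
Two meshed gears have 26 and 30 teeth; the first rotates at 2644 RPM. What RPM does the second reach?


Gear ratio = 26:30 = 13:15
RPM_B = RPM_A × (teeth_A / teeth_B)
= 2644 × (26/30)
= 2291.5 RPM

2291.5 RPM


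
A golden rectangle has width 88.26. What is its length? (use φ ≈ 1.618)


φ = (1 + √5) / 2 ≈ 1.618
Length = width × φ = 88.26 × 1.618 = 142.80468
≈ 142.80

142.80


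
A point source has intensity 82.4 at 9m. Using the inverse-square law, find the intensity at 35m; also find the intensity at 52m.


I₁d₁² = I₂d₂²
I at 35m = 82.4 × (9/35)² = 82.4 × 81/1225 = 6674.4/1225 ≈ 5.4485
I at 52m = 82.4 × (9/52)² = 82.4 × 81/2704 = 6674.4/2704 ≈ 2.4683
= 5.4485 and 2.4683

5.4485 and 2.4683


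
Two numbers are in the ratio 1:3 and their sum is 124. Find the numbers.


Let A = 1k, B = 3k.
1k + 3k = 124
4k = 124 → k = 124/4 = 31
A = 1×31 = 31, B = 3×31 = 93
= A = 31, B = 93

A = 31, B = 93


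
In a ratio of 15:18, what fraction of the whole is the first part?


Total parts = 15 + 18 = 33
First part: 15/33 = 5/11
= 5/11

5/11


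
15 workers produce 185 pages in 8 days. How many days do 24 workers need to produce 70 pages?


Days ∝ work / workers, so d₂ = d₁ × (m₁/m₂) × (w₂/w₁)
Workers factor (inverse): 15/24 = 0.6250
Work factor (direct): 70/185 ≈ 0.3784
d₂ = 8 × 15/24 × 70/185 = (8 × 15 × 70) / (24 × 185) = 8400/4440
≈ 1.89 days

1.89 days


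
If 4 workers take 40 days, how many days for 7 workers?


Inverse proportion: x × y = constant
k = 4 × 40 = 160
y₂ = k / 7 = 160 / 7
= 22.86

22.86
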